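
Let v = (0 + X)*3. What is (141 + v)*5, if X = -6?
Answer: 615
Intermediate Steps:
v = -18 (v = (0 - 6)*3 = -6*3 = -18)
(141 + v)*5 = (141 - 18)*5 = 123*5 = 615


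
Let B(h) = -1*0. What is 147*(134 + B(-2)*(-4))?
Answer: 19698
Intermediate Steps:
B(h) = 0
147*(134 + B(-2)*(-4)) = 147*(134 + 0*(-4)) = 147*(134 + 0) = 147*134 = 19698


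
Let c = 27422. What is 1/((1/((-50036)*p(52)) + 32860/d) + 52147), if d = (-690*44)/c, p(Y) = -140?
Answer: 5316825360/119452744096759 ≈ 4.4510e-5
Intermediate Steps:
d = -15180/13711 (d = -690*44/27422 = -30360*1/27422 = -15180/13711 ≈ -1.1071)
1/((1/((-50036)*p(52)) + 32860/d) + 52147) = 1/((1/(-50036*(-140)) + 32860/(-15180/13711)) + 52147) = 1/((-1/50036*(-1/140) + 32860*(-13711/15180)) + 52147) = 1/((1/7005040 - 22527173/759) + 52147) = 1/(-157803747951161/5316825360 + 52147) = 1/(119452744096759/5316825360) = 5316825360/119452744096759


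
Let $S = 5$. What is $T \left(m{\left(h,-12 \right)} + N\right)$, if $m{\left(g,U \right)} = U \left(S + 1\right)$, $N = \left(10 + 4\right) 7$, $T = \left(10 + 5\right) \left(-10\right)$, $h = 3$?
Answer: $-3900$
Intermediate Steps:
$T = -150$ ($T = 15 \left(-10\right) = -150$)
$N = 98$ ($N = 14 \cdot 7 = 98$)
$m{\left(g,U \right)} = 6 U$ ($m{\left(g,U \right)} = U \left(5 + 1\right) = U 6 = 6 U$)
$T \left(m{\left(h,-12 \right)} + N\right) = - 150 \left(6 \left(-12\right) + 98\right) = - 150 \left(-72 + 98\right) = \left(-150\right) 26 = -3900$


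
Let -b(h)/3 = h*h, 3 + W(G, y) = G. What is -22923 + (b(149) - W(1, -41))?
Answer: -89524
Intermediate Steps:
W(G, y) = -3 + G
b(h) = -3*h**2 (b(h) = -3*h*h = -3*h**2)
-22923 + (b(149) - W(1, -41)) = -22923 + (-3*149**2 - (-3 + 1)) = -22923 + (-3*22201 - 1*(-2)) = -22923 + (-66603 + 2) = -22923 - 66601 = -89524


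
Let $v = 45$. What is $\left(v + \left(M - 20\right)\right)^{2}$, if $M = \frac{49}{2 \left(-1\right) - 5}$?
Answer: $324$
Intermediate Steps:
$M = -7$ ($M = \frac{49}{-2 - 5} = \frac{49}{-7} = 49 \left(- \frac{1}{7}\right) = -7$)
$\left(v + \left(M - 20\right)\right)^{2} = \left(45 - 27\right)^{2} = 18^{2} = 324$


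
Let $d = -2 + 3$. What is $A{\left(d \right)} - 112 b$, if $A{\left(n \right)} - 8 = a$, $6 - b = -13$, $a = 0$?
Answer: $-2120$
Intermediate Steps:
$b = 19$ ($b = 6 - -13 = 6 + 13 = 19$)
$d = 1$
$A{\left(n \right)} = 8$ ($A{\left(n \right)} = 8 + 0 = 8$)
$A{\left(d \right)} - 112 b = 8 - 2128 = -2120$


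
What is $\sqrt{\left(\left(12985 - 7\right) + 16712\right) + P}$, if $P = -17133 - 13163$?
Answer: $i \sqrt{606} \approx 24.617 i$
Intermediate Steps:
$P = -30296$ ($P = -17133 - 13163 = -30296$)
$\sqrt{\left(\left(12985 - 7\right) + 16712\right) + P} = \sqrt{\left(\left(12985 - 7\right) + 16712\right) - 30296} = \sqrt{\left(12978 + 16712\right) - 30296} = \sqrt{29690 - 30296} = \sqrt{-606} = i \sqrt{606}$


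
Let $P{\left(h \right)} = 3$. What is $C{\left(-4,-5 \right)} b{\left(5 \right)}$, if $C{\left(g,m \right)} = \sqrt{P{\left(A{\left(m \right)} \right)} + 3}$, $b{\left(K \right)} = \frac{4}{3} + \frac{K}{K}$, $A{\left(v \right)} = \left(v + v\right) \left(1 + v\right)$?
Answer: $\frac{7 \sqrt{6}}{3} \approx 5.7155$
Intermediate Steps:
$A{\left(v \right)} = 2 v \left(1 + v\right)$
$b{\left(K \right)} = \frac{7}{3}$ ($b{\left(K \right)} = 4 \cdot \frac{1}{3} + 1 = \frac{4}{3} + 1 = \frac{7}{3}$)
$C{\left(g,m \right)} = \sqrt{6}$ ($C{\left(g,m \right)} = \sqrt{3 + 3} = \sqrt{6}$)
$C{\left(-4,-5 \right)} b{\left(5 \right)} = \sqrt{6} \cdot \frac{7}{3} = \frac{7 \sqrt{6}}{3}$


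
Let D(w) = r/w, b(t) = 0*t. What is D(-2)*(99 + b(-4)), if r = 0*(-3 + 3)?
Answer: 0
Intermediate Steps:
b(t) = 0
r = 0 (r = 0*0 = 0)
D(w) = 0 (D(w) = 0/w = 0)
D(-2)*(99 + b(-4)) = 0*(99 + 0) = 0*99 = 0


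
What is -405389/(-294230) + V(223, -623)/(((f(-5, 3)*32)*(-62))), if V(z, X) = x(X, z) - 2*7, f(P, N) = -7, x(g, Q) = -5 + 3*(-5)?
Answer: 1405009653/1021566560 ≈ 1.3753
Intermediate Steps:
x(g, Q) = -20 (x(g, Q) = -5 - 15 = -20)
V(z, X) = -34 (V(z, X) = -20 - 2*7 = -20 - 14 = -34)
-405389/(-294230) + V(223, -623)/(((f(-5, 3)*32)*(-62))) = -405389/(-294230) - 34/(-7*32*(-62)) = -405389*(-1/294230) - 34/((-224*(-62))) = 405389/294230 - 34/13888 = 405389/294230 - 34*1/13888 = 405389/294230 - 17/6944 = 1405009653/1021566560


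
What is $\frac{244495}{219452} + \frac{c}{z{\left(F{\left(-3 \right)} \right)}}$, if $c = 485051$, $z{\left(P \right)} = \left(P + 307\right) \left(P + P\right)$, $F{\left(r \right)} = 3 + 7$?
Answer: $\frac{6749719397}{86957855} \approx 77.621$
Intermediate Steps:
$F{\left(r \right)} = 10$
$z{\left(P \right)} = 2 P \left(307 + P\right)$ ($z{\left(P \right)} = \left(307 + P\right) 2 P = 2 P \left(307 + P\right)$)
$\frac{244495}{219452} + \frac{c}{z{\left(F{\left(-3 \right)} \right)}} = \frac{244495}{219452} + \frac{485051}{2 \cdot 10 \left(307 + 10\right)} = 244495 \cdot \frac{1}{219452} + \frac{485051}{2 \cdot 10 \cdot 317} = \frac{244495}{219452} + \frac{485051}{6340} = \frac{6749719397}{86957855}$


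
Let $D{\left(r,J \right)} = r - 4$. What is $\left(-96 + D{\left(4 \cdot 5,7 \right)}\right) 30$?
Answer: $-2400$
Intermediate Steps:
$D{\left(r,J \right)} = -4 + r$ ($D{\left(r,J \right)} = r - 4 = -4 + r$)
$\left(-96 + D{\left(4 \cdot 5,7 \right)}\right) 30 = \left(-96 + \left(-4 + 4 \cdot 5\right)\right) 30 = \left(-96 + \left(-4 + 20\right)\right) 30 = \left(-96 + 16\right) 30 = \left(-80\right) 30 = -2400$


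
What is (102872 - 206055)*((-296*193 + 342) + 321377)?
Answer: -27301293153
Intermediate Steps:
(102872 - 206055)*((-296*193 + 342) + 321377) = -103183*((-57128 + 342) + 321377) = -103183*(-56786 + 321377) = -103183*264591 = -27301293153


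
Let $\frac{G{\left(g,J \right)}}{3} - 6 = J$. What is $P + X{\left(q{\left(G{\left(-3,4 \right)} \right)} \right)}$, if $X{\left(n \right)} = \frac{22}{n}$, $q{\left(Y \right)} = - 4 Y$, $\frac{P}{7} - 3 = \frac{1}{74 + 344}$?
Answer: $\frac{261251}{12540} \approx 20.833$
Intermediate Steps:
$G{\left(g,J \right)} = 18 + 3 J$
$P = \frac{8785}{418}$ ($P = 21 + \frac{7}{74 + 344} = 21 + \frac{7}{418} = \frac{8785}{418} \approx 21.017$)
$P + X{\left(q{\left(G{\left(-3,4 \right)} \right)} \right)} = \frac{8785}{418} + \frac{22}{\left(-4\right) \left(18 + 3 \cdot 4\right)} = \frac{8785}{418} + \frac{22}{\left(-4\right) \left(18 + 12\right)} = \frac{8785}{418} + \frac{22}{\left(-4\right) 30} = \frac{8785}{418} + \frac{22}{-120} = \frac{8785}{418} + 22 \left(- \frac{1}{120}\right) = \frac{8785}{418} - \frac{11}{60} = \frac{261251}{12540}$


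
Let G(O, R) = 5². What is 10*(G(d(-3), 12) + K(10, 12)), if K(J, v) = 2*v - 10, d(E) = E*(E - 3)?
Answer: 390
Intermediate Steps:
d(E) = E*(-3 + E)
K(J, v) = -10 + 2*v
G(O, R) = 25
10*(G(d(-3), 12) + K(10, 12)) = 10*(25 + (-10 + 2*12)) = 10*(25 + (-10 + 24)) = 10*(25 + 14) = 10*39 = 390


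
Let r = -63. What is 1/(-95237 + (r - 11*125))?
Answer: -1/96675 ≈ -1.0344e-5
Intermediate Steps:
1/(-95237 + (r - 11*125)) = 1/(-95237 + (-63 - 11*125)) = 1/(-95237 + (-63 - 1375)) = 1/(-95237 - 1438) = 1/(-96675) = -1/96675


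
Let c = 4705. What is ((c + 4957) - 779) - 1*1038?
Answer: 7845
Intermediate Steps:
((c + 4957) - 779) - 1*1038 = ((4705 + 4957) - 779) - 1*1038 = (9662 - 779) - 1038 = 8883 - 1038 = 7845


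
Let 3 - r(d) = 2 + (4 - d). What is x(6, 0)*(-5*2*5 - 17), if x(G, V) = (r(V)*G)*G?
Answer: 7236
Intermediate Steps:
r(d) = -3 + d (r(d) = 3 - (2 + (4 - d)) = 3 - (6 - d) = 3 + (-6 + d) = -3 + d)
x(G, V) = G²*(-3 + V) (x(G, V) = ((-3 + V)*G)*G = (G*(-3 + V))*G = G²*(-3 + V))
x(6, 0)*(-5*2*5 - 17) = (6²*(-3 + 0))*(-5*2*5 - 17) = (36*(-3))*(-10*5 - 17) = -108*(-50 - 17) = -108*(-67) = 7236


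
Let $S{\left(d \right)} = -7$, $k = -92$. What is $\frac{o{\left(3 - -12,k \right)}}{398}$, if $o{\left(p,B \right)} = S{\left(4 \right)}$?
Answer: $- \frac{7}{398} \approx -0.017588$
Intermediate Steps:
$o{\left(p,B \right)} = -7$
$\frac{o{\left(3 - -12,k \right)}}{398} = - \frac{7}{398}$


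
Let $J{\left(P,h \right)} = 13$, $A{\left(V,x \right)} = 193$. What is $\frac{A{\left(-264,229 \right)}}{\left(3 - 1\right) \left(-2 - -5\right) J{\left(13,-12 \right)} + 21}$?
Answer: $\frac{193}{99} \approx 1.9495$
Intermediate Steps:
$\frac{A{\left(-264,229 \right)}}{\left(3 - 1\right) \left(-2 - -5\right) J{\left(13,-12 \right)} + 21} = \frac{193}{\left(3 - 1\right) \left(-2 - -5\right) 13 + 21} = \frac{193}{2 \left(-2 + 5\right) 13 + 21} = \frac{193}{2 \cdot 3 \cdot 13 + 21} = \frac{193}{6 \cdot 13 + 21} = \frac{193}{78 + 21} = \frac{193}{99}$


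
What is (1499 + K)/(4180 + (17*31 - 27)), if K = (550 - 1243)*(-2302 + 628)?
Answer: 1161581/4680 ≈ 248.20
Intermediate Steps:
K = 1160082 (K = -693*(-1674) = 1160082)
(1499 + K)/(4180 + (17*31 - 27)) = (1499 + 1160082)/(4180 + (17*31 - 27)) = 1161581/(4180 + (527 - 27)) = 1161581/(4180 + 500) = 1161581/4680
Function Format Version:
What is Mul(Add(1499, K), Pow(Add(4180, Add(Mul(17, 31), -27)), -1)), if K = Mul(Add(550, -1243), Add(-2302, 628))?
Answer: Rational(1161581, 4680) ≈ 248.20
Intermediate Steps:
K = 1160082 (K = Mul(-693, -1674) = 1160082)
Mul(Add(1499, K), Pow(Add(4180, Add(Mul(17, 31), -27)), -1)) = Mul(Add(1499, 1160082), Pow(Add(4180, Add(Mul(17, 31), -27)), -1)) = Mul(1161581, Pow(Add(4180, Add(527, -27)), -1)) = Mul(1161581, Pow(Add(4180, 500), -1)) = Mul(1161581, Pow(4680, -1)) = Mul(1161581, Rational(1, 4680)) = Rational(1161581, 4680)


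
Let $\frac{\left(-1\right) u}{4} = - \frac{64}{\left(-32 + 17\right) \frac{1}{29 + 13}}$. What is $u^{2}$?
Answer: $\frac{12845056}{25} \approx 5.138 \cdot 10^{5}$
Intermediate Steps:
$u = - \frac{3584}{5}$ ($u = - 4 \left(- \frac{64}{\left(-32 + 17\right) \frac{1}{29 + 13}}\right) = - 4 \left(- \frac{64}{\left(-15\right) \frac{1}{42}}\right) = - 4 \left(- \frac{64}{- \frac{5}{14}}\right) = - 4 \left(\left(-64\right) \left(- \frac{14}{5}\right)\right) = \left(-4\right) \frac{896}{5} = - \frac{3584}{5} \approx -716.8$)
$u^{2} = \left(- \frac{3584}{5}\right)^{2} = \frac{12845056}{25}$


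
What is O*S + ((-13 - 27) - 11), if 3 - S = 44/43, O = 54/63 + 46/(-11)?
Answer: -190621/3311 ≈ -57.572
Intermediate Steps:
O = -256/77 (O = 54*(1/63) + 46*(-1/11) = 6/7 - 46/11 = -256/77 ≈ -3.3247)
S = 85/43 (S = 3 - 44/43 = 85/43 ≈ 1.9767)
O*S + ((-13 - 27) - 11) = -256/77*85/43 + ((-13 - 27) - 11) = -21760/3311 + (-40 - 11) = -21760/3311 - 51 = -190621/3311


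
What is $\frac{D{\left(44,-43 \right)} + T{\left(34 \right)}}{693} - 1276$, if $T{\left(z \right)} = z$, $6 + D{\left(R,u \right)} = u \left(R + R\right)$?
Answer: $- \frac{296008}{231} \approx -1281.4$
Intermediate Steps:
$D{\left(R,u \right)} = -6 + 2 R u$ ($D{\left(R,u \right)} = -6 + u \left(R + R\right) = -6 + u 2 R = -6 + 2 R u$)
$\frac{D{\left(44,-43 \right)} + T{\left(34 \right)}}{693} - 1276 = \frac{\left(-6 + 2 \cdot 44 \left(-43\right)\right) + 34}{693} - 1276 = \left(\left(-6 - 3784\right) + 34\right) \frac{1}{693} - 1276 = \left(-3790 + 34\right) \frac{1}{693} - 1276 = \left(-3756\right) \frac{1}{693} - 1276 = - \frac{1252}{231} - 1276 = - \frac{296008}{231}$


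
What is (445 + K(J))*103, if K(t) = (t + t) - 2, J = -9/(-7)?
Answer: 321257/7 ≈ 45894.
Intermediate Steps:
J = 9/7 (J = -9*(-⅐) = 9/7 ≈ 1.2857)
K(t) = -2 + 2*t (K(t) = 2*t - 2 = -2 + 2*t)
(445 + K(J))*103 = (445 + (-2 + 2*(9/7)))*103 = (445 + (-2 + 18/7))*103 = (445 + 4/7)*103 = (3119/7)*103 = 321257/7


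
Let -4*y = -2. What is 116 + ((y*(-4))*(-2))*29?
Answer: 232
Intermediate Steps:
y = ½ (y = -¼*(-2) = ½ ≈ 0.50000)
116 + ((y*(-4))*(-2))*29 = 116 + (((½)*(-4))*(-2))*29 = 116 - 2*(-2)*29 = 116 + 4*29 = 116 + 116 = 232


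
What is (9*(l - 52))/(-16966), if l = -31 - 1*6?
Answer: 801/16966 ≈ 0.047212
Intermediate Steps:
l = -37 (l = -31 - 6 = -37)
(9*(l - 52))/(-16966) = (9*(-37 - 52))/(-16966) = (9*(-89))*(-1/16966) = -801*(-1/16966) = 801/16966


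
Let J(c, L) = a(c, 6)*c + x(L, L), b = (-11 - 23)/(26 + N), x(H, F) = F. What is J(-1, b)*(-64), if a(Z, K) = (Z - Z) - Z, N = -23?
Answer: 2368/3 ≈ 789.33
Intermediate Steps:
a(Z, K) = -Z (a(Z, K) = 0 - Z = -Z)
b = -34/3 (b = (-11 - 23)/(26 - 23) = -34/3 ≈ -11.333)
J(c, L) = L - c² (J(c, L) = (-c)*c + L = -c² + L = L - c²)
J(-1, b)*(-64) = (-34/3 - 1*(-1)²)*(-64) = (-34/3 - 1*1)*(-64) = (-34/3 - 1)*(-64) = -37/3*(-64) = 2368/3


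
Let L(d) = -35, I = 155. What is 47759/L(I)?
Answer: -47759/35 ≈ -1364.5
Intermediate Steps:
47759/L(I) = 47759/(-35) = 47759*(-1/35) = -47759/35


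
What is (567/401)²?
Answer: 321489/160801 ≈ 1.9993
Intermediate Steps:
(567/401)² = 321489/160801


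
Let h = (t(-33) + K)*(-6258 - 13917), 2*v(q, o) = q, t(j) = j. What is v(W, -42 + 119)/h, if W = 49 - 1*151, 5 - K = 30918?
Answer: -17/208111850 ≈ -8.1687e-8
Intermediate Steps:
K = -30913 (K = 5 - 1*30918 = 5 - 30918 = -30913)
W = -102 (W = 49 - 151 = -102)
v(q, o) = q/2
h = 624335550 (h = (-33 - 30913)*(-6258 - 13917) = -30946*(-20175) = 624335550)
v(W, -42 + 119)/h = ((½)*(-102))/624335550 = -51*1/624335550 = -17/208111850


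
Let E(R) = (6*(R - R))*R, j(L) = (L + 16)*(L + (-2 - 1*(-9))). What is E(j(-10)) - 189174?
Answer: -189174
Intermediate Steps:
j(L) = (7 + L)*(16 + L) (j(L) = (16 + L)*(L + (-2 + 9)) = (16 + L)*(L + 7) = (16 + L)*(7 + L) = (7 + L)*(16 + L))
E(R) = 0 (E(R) = (6*0)*R = 0*R = 0)
E(j(-10)) - 189174 = 0 - 189174 = -189174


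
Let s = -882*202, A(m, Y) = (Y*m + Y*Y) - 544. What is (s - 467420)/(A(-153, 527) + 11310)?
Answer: -80698/25983 ≈ -3.1058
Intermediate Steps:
A(m, Y) = -544 + Y**2 + Y*m (A(m, Y) = (Y*m + Y**2) - 544 = (Y**2 + Y*m) - 544 = -544 + Y**2 + Y*m)
s = -178164
(s - 467420)/(A(-153, 527) + 11310) = (-178164 - 467420)/((-544 + 527**2 + 527*(-153)) + 11310) = -645584/((-544 + 277729 - 80631) + 11310) = -645584/(196554 + 11310) = -645584/207864 = -645584*1/207864 = -80698/25983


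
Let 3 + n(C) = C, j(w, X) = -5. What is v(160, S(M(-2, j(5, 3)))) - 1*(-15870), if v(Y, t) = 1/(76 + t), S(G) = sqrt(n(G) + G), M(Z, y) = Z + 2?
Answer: 91712806/5779 - I*sqrt(3)/5779 ≈ 15870.0 - 0.00029971*I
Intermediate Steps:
M(Z, y) = 2 + Z
n(C) = -3 + C
S(G) = sqrt(-3 + 2*G) (S(G) = sqrt((-3 + G) + G) = sqrt(-3 + 2*G))
v(160, S(M(-2, j(5, 3)))) - 1*(-15870) = 1/(76 + sqrt(-3 + 2*(2 - 2))) - 1*(-15870) = 1/(76 + sqrt(-3 + 2*0)) + 15870 = 1/(76 + sqrt(-3 + 0)) + 15870 = 1/(76 + sqrt(-3)) + 15870 = 1/(76 + I*sqrt(3)) + 15870 = 15870 + 1/(76 + I*sqrt(3))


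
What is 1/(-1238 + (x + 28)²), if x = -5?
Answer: -1/709 ≈ -0.0014104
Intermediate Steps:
1/(-1238 + (x + 28)²) = 1/(-1238 + (-5 + 28)²) = 1/(-1238 + 23²) = 1/(-1238 + 529) = 1/(-709) = -1/709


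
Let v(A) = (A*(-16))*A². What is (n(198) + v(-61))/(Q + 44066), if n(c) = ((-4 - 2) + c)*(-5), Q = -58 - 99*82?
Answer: 49064/485 ≈ 101.16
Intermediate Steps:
v(A) = -16*A³ (v(A) = (-16*A)*A² = -16*A³)
Q = -8176 (Q = -58 - 8118 = -8176)
n(c) = 30 - 5*c (n(c) = (-6 + c)*(-5) = 30 - 5*c)
(n(198) + v(-61))/(Q + 44066) = ((30 - 5*198) - 16*(-61)³)/(-8176 + 44066) = ((30 - 990) - 16*(-226981))/35890 = (-960 + 3631696)*(1/35890) = 3630736*(1/35890) = 49064/485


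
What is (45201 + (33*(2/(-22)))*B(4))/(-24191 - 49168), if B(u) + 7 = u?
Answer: -1370/2223 ≈ -0.61628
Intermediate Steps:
B(u) = -7 + u
(45201 + (33*(2/(-22)))*B(4))/(-24191 - 49168) = (45201 + (33*(2/(-22)))*(-7 + 4))/(-24191 - 49168) = (45201 + (33*(2*(-1/22)))*(-3))/(-73359) = (45201 + (33*(-1/11))*(-3))*(-1/73359) = (45201 - 3*(-3))*(-1/73359) = (45201 + 9)*(-1/73359) = 45210*(-1/73359) = -1370/2223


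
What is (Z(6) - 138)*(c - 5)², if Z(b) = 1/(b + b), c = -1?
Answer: -4965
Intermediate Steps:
Z(b) = 1/(2*b)
(Z(6) - 138)*(c - 5)² = ((½)/6 - 138)*(-1 - 5)² = ((½)*(⅙) - 138)*(-6)² = (1/12 - 138)*36 = -1655/12*36 = -4965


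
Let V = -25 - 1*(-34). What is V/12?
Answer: ¾ ≈ 0.75000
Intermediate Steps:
V = 9 (V = -25 + 34 = 9)
V/12 = 9/12 = (1/12)*9 = ¾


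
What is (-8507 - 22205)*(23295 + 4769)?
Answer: -861901568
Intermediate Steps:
(-8507 - 22205)*(23295 + 4769) = -30712*28064 = -861901568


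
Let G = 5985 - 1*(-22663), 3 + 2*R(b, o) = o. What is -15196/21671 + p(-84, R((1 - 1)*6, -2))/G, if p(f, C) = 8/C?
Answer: -272127722/388019255 ≈ -0.70133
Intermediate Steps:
R(b, o) = -3/2 + o/2
G = 28648 (G = 5985 + 22663 = 28648)
-15196/21671 + p(-84, R((1 - 1)*6, -2))/G = -15196/21671 + (8/(-3/2 + (½)*(-2)))/28648 = -15196*1/21671 + (8/(-3/2 - 1))*(1/28648) = -15196/21671 + (8/(-5/2))*(1/28648) = -15196/21671 + (8*(-⅖))*(1/28648) = -15196/21671 - 16/5*1/28648 = -15196/21671 - 2/17905 = -272127722/388019255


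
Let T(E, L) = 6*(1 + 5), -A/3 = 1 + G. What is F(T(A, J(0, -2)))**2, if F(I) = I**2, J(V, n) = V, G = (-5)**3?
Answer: 1679616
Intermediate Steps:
G = -125
A = 372 (A = -3*(1 - 125) = -3*(-124) = 372)
T(E, L) = 36 (T(E, L) = 6*6 = 36)
F(T(A, J(0, -2)))**2 = (36**2)**2 = 1296**2 = 1679616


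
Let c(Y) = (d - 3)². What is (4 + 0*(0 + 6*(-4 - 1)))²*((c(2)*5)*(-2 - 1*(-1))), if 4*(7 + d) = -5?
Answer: -10125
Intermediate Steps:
d = -33/4 (d = -7 + (¼)*(-5) = -7 - 5/4 = -33/4 ≈ -8.2500)
c(Y) = 2025/16 (c(Y) = (-33/4 - 3)² = (-45/4)² = 2025/16)
(4 + 0*(0 + 6*(-4 - 1)))²*((c(2)*5)*(-2 - 1*(-1))) = (4 + 0*(0 + 6*(-4 - 1)))²*(((2025/16)*5)*(-2 - 1*(-1))) = (4 + 0*(0 + 6*(-5)))²*(10125*(-2 + 1)/16) = (4 + 0*(0 - 30))²*((10125/16)*(-1)) = (4 + 0*(-30))²*(-10125/16) = (4 + 0)²*(-10125/16) = 4²*(-10125/16) = 16*(-10125/16) = -10125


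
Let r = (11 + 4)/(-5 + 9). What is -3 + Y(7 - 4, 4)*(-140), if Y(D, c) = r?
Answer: -528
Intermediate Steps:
r = 15/4 ≈ 3.7500
Y(D, c) = 15/4
-3 + Y(7 - 4, 4)*(-140) = -3 + (15/4)*(-140) = -3 - 525 = -528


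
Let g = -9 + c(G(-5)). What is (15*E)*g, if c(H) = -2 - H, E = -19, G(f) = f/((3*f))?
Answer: 3230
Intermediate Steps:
G(f) = ⅓ (G(f) = f*(1/(3*f)) = ⅓)
g = -34/3 (g = -9 + (-2 - 1*⅓) = -9 + (-2 - ⅓) = -9 - 7/3 = -34/3 ≈ -11.333)
(15*E)*g = (15*(-19))*(-34/3) = -285*(-34/3) = 3230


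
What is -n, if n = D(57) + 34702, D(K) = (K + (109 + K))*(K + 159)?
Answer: -82870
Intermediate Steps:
D(K) = (109 + 2*K)*(159 + K)
n = 82870 (n = (17331 + 2*57² + 427*57) + 34702 = (17331 + 2*3249 + 24339) + 34702 = (17331 + 6498 + 24339) + 34702 = 48168 + 34702 = 82870)
-n = -1*82870 = -82870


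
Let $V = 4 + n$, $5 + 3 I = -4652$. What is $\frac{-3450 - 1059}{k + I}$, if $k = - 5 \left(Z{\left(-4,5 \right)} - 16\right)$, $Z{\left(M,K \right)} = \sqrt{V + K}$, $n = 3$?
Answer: $\frac{59748759}{19507189} - \frac{405810 \sqrt{3}}{19507189} \approx 3.0269$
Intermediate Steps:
$I = - \frac{4657}{3}$ ($I = - \frac{5}{3} + \frac{1}{3} \left(-4652\right) = - \frac{5}{3} - \frac{4652}{3} = - \frac{4657}{3} \approx -1552.3$)
$V = 7$ ($V = 4 + 3 = 7$)
$Z{\left(M,K \right)} = \sqrt{7 + K}$
$k = 80 - 10 \sqrt{3}$ ($k = - 5 \left(\sqrt{7 + 5} - 16\right) = - 5 \left(\sqrt{12} - 16\right) = - 5 \left(2 \sqrt{3} - 16\right) = - 5 \left(-16 + 2 \sqrt{3}\right) = 80 - 10 \sqrt{3} \approx 62.68$)
$\frac{-3450 - 1059}{k + I} = \frac{-3450 - 1059}{\left(80 - 10 \sqrt{3}\right) - \frac{4657}{3}} = - \frac{4509}{- \frac{4417}{3} - 10 \sqrt{3}}$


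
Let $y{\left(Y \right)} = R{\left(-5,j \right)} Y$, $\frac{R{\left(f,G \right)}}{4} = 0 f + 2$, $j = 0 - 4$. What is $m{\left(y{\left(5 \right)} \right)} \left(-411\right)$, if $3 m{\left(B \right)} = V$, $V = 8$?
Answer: $-1096$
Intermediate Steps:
$j = -4$ ($j = 0 - 4 = -4$)
$R{\left(f,G \right)} = 8$ ($R{\left(f,G \right)} = 4 \left(0 f + 2\right) = 4 \left(0 + 2\right) = 4 \cdot 2 = 8$)
$y{\left(Y \right)} = 8 Y$
$m{\left(B \right)} = \frac{8}{3}$ ($m{\left(B \right)} = \frac{1}{3} \cdot 8 = \frac{8}{3}$)
$m{\left(y{\left(5 \right)} \right)} \left(-411\right) = \frac{8}{3} \left(-411\right) = -1096$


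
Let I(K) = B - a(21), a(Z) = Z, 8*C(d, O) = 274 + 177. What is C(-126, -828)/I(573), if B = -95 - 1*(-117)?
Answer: 451/8 ≈ 56.375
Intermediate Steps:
B = 22 (B = -95 + 117 = 22)
C(d, O) = 451/8 (C(d, O) = (274 + 177)/8 = (⅛)*451 = 451/8)
I(K) = 1 (I(K) = 22 - 1*21 = 22 - 21 = 1)
C(-126, -828)/I(573) = (451/8)/1 = (451/8)*1 = 451/8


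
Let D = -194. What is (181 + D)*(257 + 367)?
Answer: -8112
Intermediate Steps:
(181 + D)*(257 + 367) = (181 - 194)*(257 + 367) = -13*624 = -8112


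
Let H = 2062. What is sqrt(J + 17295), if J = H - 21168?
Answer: I*sqrt(1811) ≈ 42.556*I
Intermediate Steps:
J = -19106 (J = 2062 - 21168 = -19106)
sqrt(J + 17295) = sqrt(-19106 + 17295) = sqrt(-1811) = I*sqrt(1811)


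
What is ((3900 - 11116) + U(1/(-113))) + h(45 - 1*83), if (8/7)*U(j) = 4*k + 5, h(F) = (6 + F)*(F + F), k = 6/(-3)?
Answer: -38293/8 ≈ -4786.6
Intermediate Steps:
k = -2 (k = 6*(-⅓) = -2)
h(F) = 2*F*(6 + F) (h(F) = (6 + F)*(2*F) = 2*F*(6 + F))
U(j) = -21/8 (U(j) = 7*(4*(-2) + 5)/8 = 7*(-8 + 5)/8 = (7/8)*(-3) = -21/8)
((3900 - 11116) + U(1/(-113))) + h(45 - 1*83) = ((3900 - 11116) - 21/8) + 2*(45 - 1*83)*(6 + (45 - 1*83)) = (-7216 - 21/8) + 2*(45 - 83)*(6 + (45 - 83)) = -57749/8 + 2*(-38)*(6 - 38) = -57749/8 + 2*(-38)*(-32) = -57749/8 + 2432 = -38293/8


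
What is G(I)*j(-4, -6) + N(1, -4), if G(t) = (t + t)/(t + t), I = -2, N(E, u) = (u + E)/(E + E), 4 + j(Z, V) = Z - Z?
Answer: -11/2 ≈ -5.5000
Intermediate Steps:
j(Z, V) = -4 (j(Z, V) = -4 + (Z - Z) = -4 + 0 = -4)
N(E, u) = (E + u)/(2*E) (N(E, u) = (E + u)/((2*E)) = (E + u)*(1/(2*E)) = (E + u)/(2*E))
G(t) = 1 (G(t) = (2*t)/((2*t)) = (2*t)*(1/(2*t)) = 1)
G(I)*j(-4, -6) + N(1, -4) = 1*(-4) + (1/2)*(1 - 4)/1 = -4 + (1/2)*1*(-3) = -4 - 3/2 = -11/2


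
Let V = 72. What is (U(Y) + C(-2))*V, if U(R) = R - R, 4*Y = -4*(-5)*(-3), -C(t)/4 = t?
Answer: 576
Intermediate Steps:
C(t) = -4*t
Y = -15 (Y = (-4*(-5)*(-3))/4 = (20*(-3))/4 = (¼)*(-60) = -15)
U(R) = 0
(U(Y) + C(-2))*V = (0 - 4*(-2))*72 = (0 + 8)*72 = 8*72 = 576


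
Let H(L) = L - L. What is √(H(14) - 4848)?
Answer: 4*I*√303 ≈ 69.628*I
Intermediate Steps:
H(L) = 0
√(H(14) - 4848) = √(0 - 4848) = √(-4848) = 4*I*√303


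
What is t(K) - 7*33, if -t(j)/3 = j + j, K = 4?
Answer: -255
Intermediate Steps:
t(j) = -6*j (t(j) = -3*(j + j) = -6*j)
t(K) - 7*33 = -6*4 - 7*33 = -24 - 231 = -255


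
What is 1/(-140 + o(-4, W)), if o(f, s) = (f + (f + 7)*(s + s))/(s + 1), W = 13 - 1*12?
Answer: -1/139 ≈ -0.0071942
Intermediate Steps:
W = 1 (W = 13 - 12 = 1)
o(f, s) = (f + 2*s*(7 + f))/(1 + s) (o(f, s) = (f + (7 + f)*(2*s))/(1 + s) = (f + 2*s*(7 + f))/(1 + s))
1/(-140 + o(-4, W)) = 1/(-140 + (-4 + 14*1 + 2*(-4)*1)/(1 + 1)) = 1/(-140 + (-4 + 14 - 8)/2) = 1/(-140 + (½)*2) = 1/(-140 + 1) = 1/(-139) = -1/139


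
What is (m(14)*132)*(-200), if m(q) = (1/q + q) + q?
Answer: -5187600/7 ≈ -7.4109e+5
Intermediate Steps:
m(q) = 1/q + 2*q (m(q) = (1/q + q) + q = (q + 1/q) + q = 1/q + 2*q)
(m(14)*132)*(-200) = ((1/14 + 2*14)*132)*(-200) = ((1/14 + 28)*132)*(-200) = ((393/14)*132)*(-200) = (25938/7)*(-200) = -5187600/7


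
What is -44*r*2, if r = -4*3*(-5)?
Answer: -5280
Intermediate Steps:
r = 60 (r = -12*(-5) = 60)
-44*r*2 = -44*60*2 = -2640*2 = -5280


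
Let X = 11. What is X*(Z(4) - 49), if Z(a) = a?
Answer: -495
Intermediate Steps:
X*(Z(4) - 49) = 11*(4 - 49) = 11*(-45) = -495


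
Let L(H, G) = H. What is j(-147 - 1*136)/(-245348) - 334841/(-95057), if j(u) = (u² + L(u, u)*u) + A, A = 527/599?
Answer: 40088941088639/13969904856764 ≈ 2.8697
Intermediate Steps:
A = 527/599 (A = 527*(1/599) = 527/599 ≈ 0.87980)
j(u) = 527/599 + 2*u² (j(u) = (u² + u*u) + 527/599 = (u² + u²) + 527/599 = 2*u² + 527/599 = 527/599 + 2*u²)
j(-147 - 1*136)/(-245348) - 334841/(-95057) = (527/599 + 2*(-147 - 1*136)²)/(-245348) - 334841/(-95057) = (527/599 + 2*(-147 - 136)²)*(-1/245348) - 334841*(-1/95057) = (527/599 + 2*(-283)²)*(-1/245348) + 334841/95057 = (527/599 + 2*80089)*(-1/245348) + 334841/95057 = (527/599 + 160178)*(-1/245348) + 334841/95057 = (95947149/599)*(-1/245348) + 334841/95057 = -95947149/146963452 + 334841/95057 = 40088941088639/13969904856764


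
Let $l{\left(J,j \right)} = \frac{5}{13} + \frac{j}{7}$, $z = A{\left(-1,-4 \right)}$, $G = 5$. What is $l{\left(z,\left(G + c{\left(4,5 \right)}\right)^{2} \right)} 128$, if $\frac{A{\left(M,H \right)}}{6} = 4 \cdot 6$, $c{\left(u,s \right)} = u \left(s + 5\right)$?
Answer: $\frac{3374080}{91} \approx 37078.0$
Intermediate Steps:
$c{\left(u,s \right)} = u \left(5 + s\right)$
$A{\left(M,H \right)} = 144$ ($A{\left(M,H \right)} = 6 \cdot 4 \cdot 6 = 6 \cdot 24 = 144$)
$z = 144$
$l{\left(J,j \right)} = \frac{5}{13} + \frac{j}{7}$ ($l{\left(J,j \right)} = 5 \cdot \frac{1}{13} + j \frac{1}{7} = \frac{5}{13} + \frac{j}{7}$)
$l{\left(z,\left(G + c{\left(4,5 \right)}\right)^{2} \right)} 128 = \left(\frac{5}{13} + \frac{\left(5 + 4 \left(5 + 5\right)\right)^{2}}{7}\right) 128 = \left(\frac{5}{13} + \frac{\left(5 + 4 \cdot 10\right)^{2}}{7}\right) 128 = \left(\frac{5}{13} + \frac{\left(5 + 40\right)^{2}}{7}\right) 128 = \left(\frac{5}{13} + \frac{45^{2}}{7}\right) 128 = \left(\frac{5}{13} + \frac{1}{7} \cdot 2025\right) 128 = \left(\frac{5}{13} + \frac{2025}{7}\right) 128 = \frac{26360}{91} \cdot 128 = \frac{3374080}{91}$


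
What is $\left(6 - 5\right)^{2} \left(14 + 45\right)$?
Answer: $59$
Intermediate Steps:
$\left(6 - 5\right)^{2} \left(14 + 45\right) = 1^{2} \cdot 59 = 1 \cdot 59 = 59$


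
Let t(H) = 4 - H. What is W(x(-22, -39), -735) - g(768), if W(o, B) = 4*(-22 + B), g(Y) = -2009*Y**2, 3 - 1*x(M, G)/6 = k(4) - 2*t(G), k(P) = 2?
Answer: 1184953388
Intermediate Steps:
x(M, G) = 54 - 12*G (x(M, G) = 18 - 6*(2 - 2*(4 - G)) = 18 - 6*(2 + (-8 + 2*G)) = 18 - 6*(-6 + 2*G) = 18 + (36 - 12*G) = 54 - 12*G)
W(o, B) = -88 + 4*B
W(x(-22, -39), -735) - g(768) = (-88 + 4*(-735)) - (-2009)*768**2 = (-88 - 2940) - (-2009)*589824 = -3028 - 1*(-1184956416) = -3028 + 1184956416 = 1184953388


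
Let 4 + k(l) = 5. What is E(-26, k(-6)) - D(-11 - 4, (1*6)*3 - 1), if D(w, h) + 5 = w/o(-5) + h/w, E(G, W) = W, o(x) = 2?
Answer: 439/30 ≈ 14.633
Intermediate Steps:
k(l) = 1 (k(l) = -4 + 5 = 1)
D(w, h) = -5 + w/2 + h/w (D(w, h) = -5 + (w/2 + h/w) = -5 + w/2 + h/w)
E(-26, k(-6)) - D(-11 - 4, (1*6)*3 - 1) = 1 - (-5 + (-11 - 4)/2 + ((1*6)*3 - 1)/(-11 - 4)) = 1 - (-5 + (1/2)*(-15) + (6*3 - 1)/(-15)) = 1 - (-5 - 15/2 + (18 - 1)*(-1/15)) = 1 - (-5 - 15/2 + 17*(-1/15)) = 1 - (-5 - 15/2 - 17/15) = 1 - 1*(-409/30) = 1 + 409/30 = 439/30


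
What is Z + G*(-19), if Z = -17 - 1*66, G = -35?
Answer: 582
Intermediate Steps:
Z = -83 (Z = -17 - 66 = -83)
Z + G*(-19) = -83 - 35*(-19) = -83 + 665 = 582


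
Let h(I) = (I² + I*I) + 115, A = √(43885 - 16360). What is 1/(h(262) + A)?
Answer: 45801/6293185628 - 5*√1101/18879556884 ≈ 7.2691e-6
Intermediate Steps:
A = 5*√1101 (A = √27525 = 5*√1101 ≈ 165.91)
h(I) = 115 + 2*I² (h(I) = (I² + I²) + 115 = 2*I² + 115 = 115 + 2*I²)
1/(h(262) + A) = 1/((115 + 2*262²) + 5*√1101) = 1/((115 + 2*68644) + 5*√1101) = 1/((115 + 137288) + 5*√1101) = 1/(137403 + 5*√1101)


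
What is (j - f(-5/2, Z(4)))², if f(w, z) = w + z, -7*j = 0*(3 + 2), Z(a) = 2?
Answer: ¼ ≈ 0.25000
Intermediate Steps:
j = 0 (j = -0*(3 + 2) = -0*5 = -⅐*0 = 0)
(j - f(-5/2, Z(4)))² = (0 - (-5/2 + 2))² = (0 - 1*(-½))² = (0 + ½)² = (½)² = ¼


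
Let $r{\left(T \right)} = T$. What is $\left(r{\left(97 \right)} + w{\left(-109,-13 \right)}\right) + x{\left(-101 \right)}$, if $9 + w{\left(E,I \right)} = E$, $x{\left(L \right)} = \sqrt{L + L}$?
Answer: $-21 + i \sqrt{202} \approx -21.0 + 14.213 i$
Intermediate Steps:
$x{\left(L \right)} = \sqrt{2} \sqrt{L}$ ($x{\left(L \right)} = \sqrt{2 L} = \sqrt{2} \sqrt{L}$)
$w{\left(E,I \right)} = -9 + E$
$\left(r{\left(97 \right)} + w{\left(-109,-13 \right)}\right) + x{\left(-101 \right)} = \left(97 - 118\right) + \sqrt{2} \sqrt{-101} = \left(97 - 118\right) + \sqrt{2} i \sqrt{101} = -21 + i \sqrt{202}$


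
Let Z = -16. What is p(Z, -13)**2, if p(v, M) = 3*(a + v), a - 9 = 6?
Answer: 9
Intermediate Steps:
a = 15 (a = 9 + 6 = 15)
p(v, M) = 45 + 3*v (p(v, M) = 3*(15 + v) = 45 + 3*v)
p(Z, -13)**2 = (45 + 3*(-16))**2 = (45 - 48)**2 = (-3)**2 = 9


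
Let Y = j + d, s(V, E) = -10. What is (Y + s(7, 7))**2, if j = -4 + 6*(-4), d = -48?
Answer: 7396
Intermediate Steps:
j = -28 (j = -4 - 24 = -28)
Y = -76 (Y = -28 - 48 = -76)
(Y + s(7, 7))**2 = (-76 - 10)**2 = (-86)**2 = 7396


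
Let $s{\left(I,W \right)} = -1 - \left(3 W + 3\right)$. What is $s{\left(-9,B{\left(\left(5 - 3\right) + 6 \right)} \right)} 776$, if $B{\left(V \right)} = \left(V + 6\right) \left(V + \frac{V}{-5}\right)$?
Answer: $- \frac{1058464}{5} \approx -2.1169 \cdot 10^{5}$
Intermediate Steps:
$B{\left(V \right)} = \frac{4 V \left(6 + V\right)}{5}$ ($B{\left(V \right)} = \left(6 + V\right) \left(V + V \left(- \frac{1}{5}\right)\right) = \left(6 + V\right) \left(V - \frac{V}{5}\right) = \left(6 + V\right) \frac{4 V}{5} = \frac{4 V \left(6 + V\right)}{5}$)
$s{\left(I,W \right)} = -4 - 3 W$ ($s{\left(I,W \right)} = -1 - \left(3 + 3 W\right) = -4 - 3 W$)
$s{\left(-9,B{\left(\left(5 - 3\right) + 6 \right)} \right)} 776 = \left(-4 - 3 \frac{4 \left(\left(5 - 3\right) + 6\right) \left(6 + \left(\left(5 - 3\right) + 6\right)\right)}{5}\right) 776 = \left(-4 - 3 \frac{4 \left(2 + 6\right) \left(6 + \left(2 + 6\right)\right)}{5}\right) 776 = \left(-4 - 3 \cdot \frac{4}{5} \cdot 8 \left(6 + 8\right)\right) 776 = \left(-4 - 3 \cdot \frac{4}{5} \cdot 8 \cdot 14\right) 776 = \left(-4 - \frac{1344}{5}\right) 776 = \left(- \frac{1364}{5}\right) 776 = - \frac{1058464}{5}$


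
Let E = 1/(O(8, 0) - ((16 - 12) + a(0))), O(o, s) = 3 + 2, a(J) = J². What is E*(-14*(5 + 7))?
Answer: -168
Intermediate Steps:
O(o, s) = 5
E = 1 (E = 1/(5 - ((16 - 12) + 0²)) = 1/(5 - (4 + 0)) = 1/(5 - 1*4) = 1/(5 - 4) = 1/1 = 1)
E*(-14*(5 + 7)) = 1*(-14*(5 + 7)) = 1*(-14*12) = 1*(-168) = -168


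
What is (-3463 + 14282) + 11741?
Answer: 22560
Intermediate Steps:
(-3463 + 14282) + 11741 = 10819 + 11741 = 22560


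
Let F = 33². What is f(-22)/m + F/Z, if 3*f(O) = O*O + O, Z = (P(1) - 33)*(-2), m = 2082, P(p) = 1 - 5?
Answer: 1139347/77034 ≈ 14.790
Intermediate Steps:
P(p) = -4
F = 1089
Z = 74 (Z = (-4 - 33)*(-2) = -37*(-2) = 74)
f(O) = O/3 + O²/3 (f(O) = (O*O + O)/3 = (O² + O)/3 = (O + O²)/3 = O/3 + O²/3)
f(-22)/m + F/Z = ((⅓)*(-22)*(1 - 22))/2082 + 1089/74 = ((⅓)*(-22)*(-21))*(1/2082) + 1089*(1/74) = 154*(1/2082) + 1089/74 = 77/1041 + 1089/74 = 1139347/77034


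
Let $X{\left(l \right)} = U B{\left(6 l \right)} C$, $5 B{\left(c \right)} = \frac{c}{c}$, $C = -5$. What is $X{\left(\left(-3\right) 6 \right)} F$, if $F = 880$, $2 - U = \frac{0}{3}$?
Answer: $-1760$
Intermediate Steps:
$B{\left(c \right)} = \frac{1}{5}$ ($B{\left(c \right)} = \frac{c \frac{1}{c}}{5} = \frac{1}{5} \cdot 1 = \frac{1}{5}$)
$U = 2$ ($U = 2 - \frac{0}{3} = 2 - 0 \cdot \frac{1}{3} = 2 - 0 = 2 + 0 = 2$)
$X{\left(l \right)} = -2$ ($X{\left(l \right)} = 2 \cdot \frac{1}{5} \left(-5\right) = \frac{2}{5} \left(-5\right) = -2$)
$X{\left(\left(-3\right) 6 \right)} F = \left(-2\right) 880 = -1760$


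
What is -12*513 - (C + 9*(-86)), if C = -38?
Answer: -5344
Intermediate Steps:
-12*513 - (C + 9*(-86)) = -12*513 - (-38 + 9*(-86)) = -6156 - (-38 - 774) = -6156 - 1*(-812) = -6156 + 812 = -5344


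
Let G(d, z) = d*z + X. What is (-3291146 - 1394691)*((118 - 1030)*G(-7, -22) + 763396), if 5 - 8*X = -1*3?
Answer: -2914759304132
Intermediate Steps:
X = 1 (X = 5/8 - (-1)*3/8 = 5/8 - ⅛*(-3) = 5/8 + 3/8 = 1)
G(d, z) = 1 + d*z (G(d, z) = d*z + 1 = 1 + d*z)
(-3291146 - 1394691)*((118 - 1030)*G(-7, -22) + 763396) = (-3291146 - 1394691)*((118 - 1030)*(1 - 7*(-22)) + 763396) = -4685837*(-912*(1 + 154) + 763396) = -4685837*(-912*155 + 763396) = -4685837*(-141360 + 763396) = -4685837*622036 = -2914759304132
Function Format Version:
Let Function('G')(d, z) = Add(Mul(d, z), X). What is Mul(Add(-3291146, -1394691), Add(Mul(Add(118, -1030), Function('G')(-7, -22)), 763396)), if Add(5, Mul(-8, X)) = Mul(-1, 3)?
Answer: -2914759304132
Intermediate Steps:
X = 1 (X = Add(Rational(5, 8), Mul(Rational(-1, 8), Mul(-1, 3))) = Add(Rational(5, 8), Mul(Rational(-1, 8), -3)) = Add(Rational(5, 8), Rational(3, 8)) = 1)
Function('G')(d, z) = Add(1, Mul(d, z)) (Function('G')(d, z) = Add(Mul(d, z), 1) = Add(1, Mul(d, z)))
Mul(Add(-3291146, -1394691), Add(Mul(Add(118, -1030), Function('G')(-7, -22)), 763396)) = Mul(Add(-3291146, -1394691), Add(Mul(Add(118, -1030), Add(1, Mul(-7, -22))), 763396)) = Mul(-4685837, Add(Mul(-912, Add(1, 154)), 763396)) = Mul(-4685837, Add(Mul(-912, 155), 763396)) = Mul(-4685837, Add(-141360, 763396)) = Mul(-4685837, 622036) = -2914759304132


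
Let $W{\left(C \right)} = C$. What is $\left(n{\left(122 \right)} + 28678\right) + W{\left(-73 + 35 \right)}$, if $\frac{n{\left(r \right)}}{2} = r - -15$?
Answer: $28914$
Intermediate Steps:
$n{\left(r \right)} = 30 + 2 r$ ($n{\left(r \right)} = 2 \left(r - -15\right) = 2 \left(r + 15\right) = 2 \left(15 + r\right) = 30 + 2 r$)
$\left(n{\left(122 \right)} + 28678\right) + W{\left(-73 + 35 \right)} = \left(\left(30 + 2 \cdot 122\right) + 28678\right) + \left(-73 + 35\right) = \left(\left(30 + 244\right) + 28678\right) - 38 = \left(274 + 28678\right) - 38 = 28952 - 38 = 28914$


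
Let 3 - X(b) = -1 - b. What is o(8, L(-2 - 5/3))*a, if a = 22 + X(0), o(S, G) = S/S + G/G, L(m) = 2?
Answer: 52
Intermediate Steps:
X(b) = 4 + b (X(b) = 3 - (-1 - b) = 3 + (1 + b) = 4 + b)
o(S, G) = 2 (o(S, G) = 1 + 1 = 2)
a = 26 (a = 22 + (4 + 0) = 22 + 4 = 26)
o(8, L(-2 - 5/3))*a = 2*26 = 52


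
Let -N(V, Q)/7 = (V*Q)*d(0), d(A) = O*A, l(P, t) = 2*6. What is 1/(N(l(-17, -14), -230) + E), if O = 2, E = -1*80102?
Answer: -1/80102 ≈ -1.2484e-5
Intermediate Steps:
l(P, t) = 12
E = -80102
d(A) = 2*A
N(V, Q) = 0 (N(V, Q) = -7*V*Q*2*0 = -7*Q*V*0 = -7*0 = 0)
1/(N(l(-17, -14), -230) + E) = 1/(0 - 80102) = 1/(-80102) = -1/80102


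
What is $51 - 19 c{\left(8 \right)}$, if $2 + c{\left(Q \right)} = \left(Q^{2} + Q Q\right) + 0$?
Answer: $-2343$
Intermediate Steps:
$c{\left(Q \right)} = -2 + 2 Q^{2}$ ($c{\left(Q \right)} = -2 + \left(\left(Q^{2} + Q Q\right) + 0\right) = -2 + \left(\left(Q^{2} + Q^{2}\right) + 0\right) = -2 + \left(2 Q^{2} + 0\right) = -2 + 2 Q^{2}$)
$51 - 19 c{\left(8 \right)} = 51 - 19 \left(-2 + 2 \cdot 8^{2}\right) = 51 - 19 \left(-2 + 2 \cdot 64\right) = 51 - 19 \left(-2 + 128\right) = 51 - 2394 = -2343$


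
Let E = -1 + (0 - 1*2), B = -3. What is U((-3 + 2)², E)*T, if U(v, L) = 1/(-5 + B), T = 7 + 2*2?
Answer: -11/8 ≈ -1.3750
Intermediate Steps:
T = 11 (T = 7 + 4 = 11)
E = -3 (E = -1 + (0 - 2) = -1 - 2 = -3)
U(v, L) = -⅛ (U(v, L) = 1/(-5 - 3) = 1/(-8) = -⅛)
U((-3 + 2)², E)*T = -⅛*11 = -11/8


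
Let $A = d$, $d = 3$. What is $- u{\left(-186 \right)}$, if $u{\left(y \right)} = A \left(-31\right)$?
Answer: $93$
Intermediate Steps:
$A = 3$
$u{\left(y \right)} = -93$ ($u{\left(y \right)} = 3 \left(-31\right) = -93$)
$- u{\left(-186 \right)} = \left(-1\right) \left(-93\right) = 93$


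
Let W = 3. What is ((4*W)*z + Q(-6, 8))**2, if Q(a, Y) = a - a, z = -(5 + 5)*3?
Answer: 129600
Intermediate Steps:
z = -30 (z = -10*3 = -1*30 = -30)
Q(a, Y) = 0
((4*W)*z + Q(-6, 8))**2 = ((4*3)*(-30) + 0)**2 = (12*(-30) + 0)**2 = (-360 + 0)**2 = (-360)**2 = 129600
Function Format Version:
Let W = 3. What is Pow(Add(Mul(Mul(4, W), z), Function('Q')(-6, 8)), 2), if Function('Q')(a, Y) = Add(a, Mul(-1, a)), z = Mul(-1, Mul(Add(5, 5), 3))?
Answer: 129600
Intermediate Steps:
z = -30 (z = Mul(-1, Mul(10, 3)) = Mul(-1, 30) = -30)
Function('Q')(a, Y) = 0
Pow(Add(Mul(Mul(4, W), z), Function('Q')(-6, 8)), 2) = Pow(Add(Mul(Mul(4, 3), -30), 0), 2) = Pow(Add(Mul(12, -30), 0), 2) = Pow(Add(-360, 0), 2) = Pow(-360, 2) = 129600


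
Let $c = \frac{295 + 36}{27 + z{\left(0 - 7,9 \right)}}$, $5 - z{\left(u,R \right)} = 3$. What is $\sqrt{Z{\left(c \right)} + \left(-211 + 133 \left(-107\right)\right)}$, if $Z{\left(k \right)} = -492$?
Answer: $i \sqrt{14934} \approx 122.2 i$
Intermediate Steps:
$z{\left(u,R \right)} = 2$ ($z{\left(u,R \right)} = 5 - 3 = 2$)
$c = \frac{331}{29}$ ($c = \frac{295 + 36}{27 + 2} = \frac{331}{29} \approx 11.414$)
$\sqrt{Z{\left(c \right)} + \left(-211 + 133 \left(-107\right)\right)} = \sqrt{-492 + \left(-211 + 133 \left(-107\right)\right)} = \sqrt{-492 - 14442} = \sqrt{-14934} = i \sqrt{14934}$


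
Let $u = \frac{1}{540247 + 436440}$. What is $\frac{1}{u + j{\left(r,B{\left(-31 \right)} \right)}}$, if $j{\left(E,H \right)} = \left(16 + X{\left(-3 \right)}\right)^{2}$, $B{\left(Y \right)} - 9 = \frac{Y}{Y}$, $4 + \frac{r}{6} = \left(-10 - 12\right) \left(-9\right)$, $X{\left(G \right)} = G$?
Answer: $\frac{976687}{165060104} \approx 0.0059172$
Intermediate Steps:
$r = 1164$ ($r = -24 + 6 \left(-10 - 12\right) \left(-9\right) = -24 + 6 \left(\left(-22\right) \left(-9\right)\right) = -24 + 6 \cdot 198 = -24 + 1188 = 1164$)
$B{\left(Y \right)} = 10$ ($B{\left(Y \right)} = 9 + \frac{Y}{Y} = 9 + 1 = 10$)
$j{\left(E,H \right)} = 169$ ($j{\left(E,H \right)} = \left(16 - 3\right)^{2} = 13^{2} = 169$)
$u = \frac{1}{976687} \approx 1.0239 \cdot 10^{-6}$
$\frac{1}{u + j{\left(r,B{\left(-31 \right)} \right)}} = \frac{1}{\frac{1}{976687} + 169} = \frac{1}{\frac{165060104}{976687}} = \frac{976687}{165060104}$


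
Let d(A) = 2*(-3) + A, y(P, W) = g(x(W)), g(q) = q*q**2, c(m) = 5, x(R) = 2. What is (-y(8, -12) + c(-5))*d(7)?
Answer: -3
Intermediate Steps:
g(q) = q**3
y(P, W) = 8 (y(P, W) = 2**3 = 8)
d(A) = -6 + A
(-y(8, -12) + c(-5))*d(7) = (-1*8 + 5)*(-6 + 7) = (-8 + 5)*1 = -3*1 = -3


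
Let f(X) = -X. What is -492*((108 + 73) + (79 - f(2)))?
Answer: -128904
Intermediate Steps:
-492*((108 + 73) + (79 - f(2))) = -492*((108 + 73) + (79 - (-1)*2)) = -492*(181 + (79 - 1*(-2))) = -492*(181 + (79 + 2)) = -492*(181 + 81) = -492*262 = -128904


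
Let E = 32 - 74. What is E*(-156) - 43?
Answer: 6509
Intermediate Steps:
E = -42
E*(-156) - 43 = -42*(-156) - 43 = 6552 - 43 = 6509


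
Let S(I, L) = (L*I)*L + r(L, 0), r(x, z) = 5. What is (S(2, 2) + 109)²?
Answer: 14884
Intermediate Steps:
S(I, L) = 5 + I*L² (S(I, L) = (L*I)*L + 5 = (I*L)*L + 5 = I*L² + 5 = 5 + I*L²)
(S(2, 2) + 109)² = ((5 + 2*2²) + 109)² = ((5 + 2*4) + 109)² = ((5 + 8) + 109)² = (13 + 109)² = 122² = 14884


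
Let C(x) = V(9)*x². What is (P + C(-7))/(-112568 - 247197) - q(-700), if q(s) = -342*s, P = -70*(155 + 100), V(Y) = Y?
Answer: -12303960513/51395 ≈ -2.3940e+5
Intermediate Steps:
P = -17850 (P = -70*255 = -17850)
C(x) = 9*x²
(P + C(-7))/(-112568 - 247197) - q(-700) = (-17850 + 9*(-7)²)/(-112568 - 247197) - (-342)*(-700) = (-17850 + 9*49)/(-359765) - 1*239400 = (-17850 + 441)*(-1/359765) - 239400 = -17409*(-1/359765) - 239400 = 2487/51395 - 239400 = -12303960513/51395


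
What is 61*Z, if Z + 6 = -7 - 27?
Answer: -2440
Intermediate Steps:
Z = -40 (Z = -6 + (-7 - 27) = -6 - 34 = -40)
61*Z = 61*(-40) = -2440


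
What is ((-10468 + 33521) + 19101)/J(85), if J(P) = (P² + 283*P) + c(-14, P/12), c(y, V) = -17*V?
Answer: 505848/373915 ≈ 1.3528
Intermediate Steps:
J(P) = P² + 3379*P/12 (J(P) = (P² + 283*P) - 17*P/12 = P² + 3379*P/12)
((-10468 + 33521) + 19101)/J(85) = ((-10468 + 33521) + 19101)/(((1/12)*85*(3379 + 12*85))) = (23053 + 19101)/(((1/12)*85*(3379 + 1020))) = 42154/(((1/12)*85*4399)) = 42154/(373915/12) = 42154*(12/373915) = 505848/373915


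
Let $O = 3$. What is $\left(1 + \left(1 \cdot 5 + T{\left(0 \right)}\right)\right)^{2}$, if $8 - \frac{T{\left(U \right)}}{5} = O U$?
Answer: $2116$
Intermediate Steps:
$T{\left(U \right)} = 40 - 15 U$ ($T{\left(U \right)} = 40 - 5 \cdot 3 U = 40 - 15 U$)
$\left(1 + \left(1 \cdot 5 + T{\left(0 \right)}\right)\right)^{2} = \left(1 + \left(1 \cdot 5 + \left(40 - 0\right)\right)\right)^{2} = \left(1 + \left(5 + \left(40 + 0\right)\right)\right)^{2} = \left(1 + \left(5 + 40\right)\right)^{2} = \left(1 + 45\right)^{2} = 46^{2} = 2116$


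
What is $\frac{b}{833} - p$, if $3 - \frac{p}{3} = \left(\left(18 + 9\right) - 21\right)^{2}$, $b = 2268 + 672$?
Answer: $\frac{1743}{17} \approx 102.53$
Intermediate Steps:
$b = 2940$
$p = -99$ ($p = 9 - 3 \left(\left(18 + 9\right) - 21\right)^{2} = 9 - 3 \left(27 - 21\right)^{2} = 9 - 3 \cdot 6^{2} = 9 - 108 = -99$)
$\frac{b}{833} - p = \frac{2940}{833} - -99 = 2940 \cdot \frac{1}{833} + 99 = \frac{60}{17} + 99 = \frac{1743}{17}$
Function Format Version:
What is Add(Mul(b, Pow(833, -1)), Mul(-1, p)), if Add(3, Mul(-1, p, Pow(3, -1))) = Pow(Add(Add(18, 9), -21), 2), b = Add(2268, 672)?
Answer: Rational(1743, 17) ≈ 102.53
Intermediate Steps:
b = 2940
p = -99 (p = Add(9, Mul(-3, Pow(Add(Add(18, 9), -21), 2))) = Add(9, Mul(-3, Pow(Add(27, -21), 2))) = Add(9, Mul(-3, Pow(6, 2))) = Add(9, Mul(-3, 36)) = Add(9, -108) = -99)
Add(Mul(b, Pow(833, -1)), Mul(-1, p)) = Add(Mul(2940, Pow(833, -1)), Mul(-1, -99)) = Add(Mul(2940, Rational(1, 833)), 99) = Add(Rational(60, 17), 99) = Rational(1743, 17)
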